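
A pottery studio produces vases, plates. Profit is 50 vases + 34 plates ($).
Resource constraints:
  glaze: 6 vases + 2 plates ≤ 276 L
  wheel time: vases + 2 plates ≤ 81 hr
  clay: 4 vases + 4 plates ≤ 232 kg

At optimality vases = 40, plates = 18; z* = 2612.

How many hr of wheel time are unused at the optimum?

5

wheel time used = 1·40 + 2·18 = 76; slack = 81 − 76 = 5.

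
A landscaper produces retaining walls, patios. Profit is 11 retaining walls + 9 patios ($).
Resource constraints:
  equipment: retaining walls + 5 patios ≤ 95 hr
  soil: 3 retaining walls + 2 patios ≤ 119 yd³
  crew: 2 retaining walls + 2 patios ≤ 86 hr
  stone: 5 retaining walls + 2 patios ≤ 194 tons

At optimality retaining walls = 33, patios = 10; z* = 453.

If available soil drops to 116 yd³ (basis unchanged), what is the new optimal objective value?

Binding: soil and crew. Non-binding: equipment (12 unused), stone (9 unused).
By complementary slackness, y = 0 for the non-binding constraints.
The binding rows give the dual system: 3·y_soil + 2·y_crew = 11 and 2·y_soil + 2·y_crew = 9.
This yields shadow prices y_soil = 2, y_crew = 2.5.
Δz = y_soil·Δb = 2 × (-3) = -6, so new z* = 453 − 6 = 447.

447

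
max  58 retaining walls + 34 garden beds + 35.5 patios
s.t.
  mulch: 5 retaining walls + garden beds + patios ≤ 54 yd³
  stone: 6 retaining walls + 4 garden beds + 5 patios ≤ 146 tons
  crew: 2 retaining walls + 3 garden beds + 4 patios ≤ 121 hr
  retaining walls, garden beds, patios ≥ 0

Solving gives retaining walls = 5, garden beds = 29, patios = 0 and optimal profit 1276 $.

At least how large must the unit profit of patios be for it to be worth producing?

Binding: mulch and stone. Non-binding: crew (24 unused).
Since crew is not tight, its dual is 0.
Dual feasibility on the basic columns requires 5·y_mulch + 6·y_stone = 58, 1·y_mulch + 4·y_stone = 34.
Solving: y_mulch = 2, y_stone = 8.
patios enters the basis when its profit ≥ yᵀa₃ = 2·1 + 8·5 = 42.

42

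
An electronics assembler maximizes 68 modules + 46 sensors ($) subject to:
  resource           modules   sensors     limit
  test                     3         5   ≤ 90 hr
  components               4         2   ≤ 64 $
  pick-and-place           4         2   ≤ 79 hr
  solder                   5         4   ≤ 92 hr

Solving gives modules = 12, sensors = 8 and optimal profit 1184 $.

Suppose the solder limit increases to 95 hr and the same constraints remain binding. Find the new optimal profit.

At the optimum: test uses 76 of 90 (slack = 14); components uses 64 of 64 (binding); pick-and-place uses 64 of 79 (slack = 15); solder uses 92 of 92 (binding).
Since test, pick-and-place are not tight, their duals are 0.
The binding rows give the dual system: 4·y_components + 5·y_solder = 68 and 2·y_components + 4·y_solder = 46.
This yields shadow prices y_components = 7, y_solder = 8.
Δz = y_solder·Δb = 8 × (3) = 24, so new z* = 1184 + 24 = 1208.

1208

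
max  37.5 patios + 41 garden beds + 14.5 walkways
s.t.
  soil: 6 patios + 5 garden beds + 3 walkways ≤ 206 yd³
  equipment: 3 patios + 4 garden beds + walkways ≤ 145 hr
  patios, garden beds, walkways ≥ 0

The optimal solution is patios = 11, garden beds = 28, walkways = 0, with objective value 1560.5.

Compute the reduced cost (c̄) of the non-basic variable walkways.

-1

Check each constraint at x*: soil 206/206 (tight); equipment 145/145 (tight).
The binding rows give the dual system: 6·y_soil + 3·y_equipment = 37.5 and 5·y_soil + 4·y_equipment = 41.
This yields shadow prices y_soil = 3, y_equipment = 6.5.
Reduced cost of walkways: c₃ − yᵀa₃ = 14.5 − (3·3 + 6.5·1) = 14.5 − 15.5 = -1.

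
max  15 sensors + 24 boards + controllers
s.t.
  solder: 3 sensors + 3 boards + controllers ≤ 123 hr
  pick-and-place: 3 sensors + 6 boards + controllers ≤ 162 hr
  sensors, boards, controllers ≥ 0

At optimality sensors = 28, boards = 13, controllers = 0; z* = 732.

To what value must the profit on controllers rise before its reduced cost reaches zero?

5

Both solder and pick-and-place are binding at x*.
From A_Bᵀ y = c: 3·y_solder + 3·y_pick-and-place = 15; 3·y_solder + 6·y_pick-and-place = 24.
Solving: y_solder = 2, y_pick-and-place = 3.
controllers enters the basis when its profit ≥ yᵀa₃ = 2·1 + 3·1 = 5.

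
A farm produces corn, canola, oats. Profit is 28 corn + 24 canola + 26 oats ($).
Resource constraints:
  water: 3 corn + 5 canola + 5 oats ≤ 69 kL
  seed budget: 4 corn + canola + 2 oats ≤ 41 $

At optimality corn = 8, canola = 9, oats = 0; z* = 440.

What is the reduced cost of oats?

Check each constraint at x*: water 69/69 (tight); seed budget 41/41 (tight).
Dual feasibility on the basic columns requires 3·y_water + 4·y_seed budget = 28, 5·y_water + 1·y_seed budget = 24.
→ y_water = 4 and y_seed budget = 4.
Reduced cost of oats: c₃ − yᵀa₃ = 26 − (4·5 + 4·2) = 26 − 28 = -2.

-2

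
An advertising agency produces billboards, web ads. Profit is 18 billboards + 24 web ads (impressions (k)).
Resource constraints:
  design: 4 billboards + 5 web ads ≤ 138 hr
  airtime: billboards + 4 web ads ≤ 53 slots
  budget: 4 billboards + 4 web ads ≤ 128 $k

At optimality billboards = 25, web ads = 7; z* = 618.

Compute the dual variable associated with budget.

4

Binding: airtime and budget. Non-binding: design (3 unused).
Since design is not tight, its dual is 0.
The binding rows give the dual system: 1·y_airtime + 4·y_budget = 18 and 4·y_airtime + 4·y_budget = 24.
This yields shadow prices y_airtime = 2, y_budget = 4.
Shadow price of budget = 4.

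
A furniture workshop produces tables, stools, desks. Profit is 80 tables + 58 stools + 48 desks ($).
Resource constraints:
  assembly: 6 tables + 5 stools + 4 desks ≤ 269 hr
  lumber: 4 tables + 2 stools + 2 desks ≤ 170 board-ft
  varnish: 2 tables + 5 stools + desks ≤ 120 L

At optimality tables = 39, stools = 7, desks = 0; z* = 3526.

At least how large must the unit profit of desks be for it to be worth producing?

At the optimum: assembly uses 269 of 269 (binding); lumber uses 170 of 170 (binding); varnish uses 113 of 120 (slack = 7).
Since varnish is not tight, its dual is 0.
Dual feasibility on the basic columns requires 6·y_assembly + 4·y_lumber = 80, 5·y_assembly + 2·y_lumber = 58.
This yields shadow prices y_assembly = 9, y_lumber = 6.5.
desks enters the basis when its profit ≥ yᵀa₃ = 9·4 + 6.5·2 = 49.

49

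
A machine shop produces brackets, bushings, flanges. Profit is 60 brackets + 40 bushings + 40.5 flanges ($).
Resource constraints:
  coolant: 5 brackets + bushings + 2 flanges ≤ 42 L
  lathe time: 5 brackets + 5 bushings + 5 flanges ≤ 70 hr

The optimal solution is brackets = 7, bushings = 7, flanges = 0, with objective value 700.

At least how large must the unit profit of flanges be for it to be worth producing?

45

At the optimum: coolant uses 42 of 42 (binding); lathe time uses 70 of 70 (binding).
The binding rows give the dual system: 5·y_coolant + 5·y_lathe time = 60 and 1·y_coolant + 5·y_lathe time = 40.
This yields shadow prices y_coolant = 5, y_lathe time = 7.
flanges enters the basis when its profit ≥ yᵀa₃ = 5·2 + 7·5 = 45.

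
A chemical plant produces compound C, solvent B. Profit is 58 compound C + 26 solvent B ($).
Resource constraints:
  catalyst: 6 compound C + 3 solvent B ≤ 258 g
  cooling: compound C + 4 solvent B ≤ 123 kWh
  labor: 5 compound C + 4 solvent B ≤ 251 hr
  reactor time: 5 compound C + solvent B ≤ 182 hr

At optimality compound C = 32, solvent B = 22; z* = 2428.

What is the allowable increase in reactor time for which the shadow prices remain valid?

33

Binding constraints: catalyst, reactor time. The basis is B = [[6,3],[5,1]] with det -9.
Per unit increase in reactor time, x* moves by d = (0.3333, -0.6667).
The basis stays optimal until solvent B reaches 0; allowable increase = 33 hr.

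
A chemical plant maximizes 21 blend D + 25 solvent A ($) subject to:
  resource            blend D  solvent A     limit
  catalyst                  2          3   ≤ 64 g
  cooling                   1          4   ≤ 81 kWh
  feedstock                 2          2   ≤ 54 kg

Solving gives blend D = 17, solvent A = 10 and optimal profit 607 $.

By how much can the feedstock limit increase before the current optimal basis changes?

Binding constraints: catalyst, feedstock. The basis is B = [[2,3],[2,2]] with det -2.
Per unit increase in feedstock, x* moves by d = (1.5, -1).
The basis stays optimal until solvent A reaches 0; allowable increase = 10 kg.

10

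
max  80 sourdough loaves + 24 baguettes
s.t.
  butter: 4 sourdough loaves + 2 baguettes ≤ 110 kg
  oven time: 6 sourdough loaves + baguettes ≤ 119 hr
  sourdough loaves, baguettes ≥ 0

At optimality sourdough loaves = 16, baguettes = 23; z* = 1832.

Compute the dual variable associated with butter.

Both butter and oven time are binding at x*.
From A_Bᵀ y = c: 4·y_butter + 6·y_oven time = 80; 2·y_butter + 1·y_oven time = 24.
This yields shadow prices y_butter = 8, y_oven time = 8.
Shadow price of butter = 8.

8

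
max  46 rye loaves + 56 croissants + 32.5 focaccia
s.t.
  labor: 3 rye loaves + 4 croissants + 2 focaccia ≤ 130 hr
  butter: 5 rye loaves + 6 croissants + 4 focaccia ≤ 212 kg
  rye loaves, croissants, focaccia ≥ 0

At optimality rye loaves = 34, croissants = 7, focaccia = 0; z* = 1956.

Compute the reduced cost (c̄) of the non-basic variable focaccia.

-3.5

Both labor and butter are binding at x*.
Dual feasibility on the basic columns requires 3·y_labor + 5·y_butter = 46, 4·y_labor + 6·y_butter = 56.
Solving: y_labor = 2, y_butter = 8.
Reduced cost of focaccia: c₃ − yᵀa₃ = 32.5 − (2·2 + 8·4) = 32.5 − 36 = -3.5.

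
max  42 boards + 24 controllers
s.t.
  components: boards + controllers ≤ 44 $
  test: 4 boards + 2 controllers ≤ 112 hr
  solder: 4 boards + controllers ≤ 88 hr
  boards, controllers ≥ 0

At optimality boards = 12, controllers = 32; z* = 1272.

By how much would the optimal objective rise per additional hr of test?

9

At the optimum: components uses 44 of 44 (binding); test uses 112 of 112 (binding); solder uses 80 of 88 (slack = 8).
Slack constraints have shadow price 0 (complementary slackness).
From A_Bᵀ y = c: 1·y_components + 4·y_test = 42; 1·y_components + 2·y_test = 24.
Solving: y_components = 6, y_test = 9.
Shadow price of test = 9.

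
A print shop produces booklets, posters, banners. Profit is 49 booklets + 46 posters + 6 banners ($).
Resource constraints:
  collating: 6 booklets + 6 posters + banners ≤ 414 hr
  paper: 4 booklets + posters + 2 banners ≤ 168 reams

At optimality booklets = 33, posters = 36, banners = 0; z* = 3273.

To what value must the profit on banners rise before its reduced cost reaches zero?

At the optimum: collating uses 414 of 414 (binding); paper uses 168 of 168 (binding).
From A_Bᵀ y = c: 6·y_collating + 4·y_paper = 49; 6·y_collating + 1·y_paper = 46.
This yields shadow prices y_collating = 7.5, y_paper = 1.
banners enters the basis when its profit ≥ yᵀa₃ = 7.5·1 + 1·2 = 9.5.

9.5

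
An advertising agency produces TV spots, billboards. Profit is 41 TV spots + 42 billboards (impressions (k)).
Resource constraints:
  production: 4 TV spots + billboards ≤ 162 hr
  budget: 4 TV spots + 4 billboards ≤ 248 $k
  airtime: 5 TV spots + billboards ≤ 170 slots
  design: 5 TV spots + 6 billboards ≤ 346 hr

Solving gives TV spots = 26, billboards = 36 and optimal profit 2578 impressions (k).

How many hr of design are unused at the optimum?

design used = 5·26 + 6·36 = 346; slack = 346 − 346 = 0.

0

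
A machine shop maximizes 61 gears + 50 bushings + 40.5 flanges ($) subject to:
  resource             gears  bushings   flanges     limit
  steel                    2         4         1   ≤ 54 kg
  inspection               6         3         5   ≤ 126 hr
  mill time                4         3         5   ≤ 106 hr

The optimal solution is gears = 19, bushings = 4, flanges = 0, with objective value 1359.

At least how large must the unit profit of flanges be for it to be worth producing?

Binding: steel and inspection. Non-binding: mill time (18 unused).
Since mill time is not tight, its dual is 0.
Dual feasibility on the basic columns requires 2·y_steel + 6·y_inspection = 61, 4·y_steel + 3·y_inspection = 50.
→ y_steel = 6.5 and y_inspection = 8.
flanges enters the basis when its profit ≥ yᵀa₃ = 6.5·1 + 8·5 = 46.5.

46.5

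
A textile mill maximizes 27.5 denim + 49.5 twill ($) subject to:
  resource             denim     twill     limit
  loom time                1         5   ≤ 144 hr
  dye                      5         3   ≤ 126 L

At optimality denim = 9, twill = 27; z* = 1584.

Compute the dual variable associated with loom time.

7.5

At the optimum: loom time uses 144 of 144 (binding); dye uses 126 of 126 (binding).
Dual feasibility on the basic columns requires 1·y_loom time + 5·y_dye = 27.5, 5·y_loom time + 3·y_dye = 49.5.
→ y_loom time = 7.5 and y_dye = 4.
Shadow price of loom time = 7.5.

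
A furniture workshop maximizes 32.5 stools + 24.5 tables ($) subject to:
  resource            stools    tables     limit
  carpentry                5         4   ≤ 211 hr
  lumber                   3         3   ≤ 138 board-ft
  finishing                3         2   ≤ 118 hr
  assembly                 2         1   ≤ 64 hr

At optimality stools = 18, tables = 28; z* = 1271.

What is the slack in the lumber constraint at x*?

0

lumber used = 3·18 + 3·28 = 138; slack = 138 − 138 = 0.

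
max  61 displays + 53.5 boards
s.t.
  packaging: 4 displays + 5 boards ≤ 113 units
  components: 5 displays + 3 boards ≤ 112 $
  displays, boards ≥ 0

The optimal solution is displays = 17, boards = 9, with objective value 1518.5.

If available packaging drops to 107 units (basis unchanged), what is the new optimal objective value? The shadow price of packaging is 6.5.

1479.5

Δb = -6, so new z* = 1518.5 + (6.5)·(-6) = 1518.5 − 39 = 1479.5.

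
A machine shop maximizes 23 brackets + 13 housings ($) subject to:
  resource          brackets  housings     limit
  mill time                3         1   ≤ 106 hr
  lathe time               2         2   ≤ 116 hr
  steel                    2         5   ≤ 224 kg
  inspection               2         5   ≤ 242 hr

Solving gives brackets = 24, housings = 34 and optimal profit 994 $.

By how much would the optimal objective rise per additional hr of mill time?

5

At the optimum: mill time uses 106 of 106 (binding); lathe time uses 116 of 116 (binding); steel uses 218 of 224 (slack = 6); inspection uses 218 of 242 (slack = 24).
Since steel, inspection are not tight, their duals are 0.
From A_Bᵀ y = c: 3·y_mill time + 2·y_lathe time = 23; 1·y_mill time + 2·y_lathe time = 13.
→ y_mill time = 5 and y_lathe time = 4.
Shadow price of mill time = 5.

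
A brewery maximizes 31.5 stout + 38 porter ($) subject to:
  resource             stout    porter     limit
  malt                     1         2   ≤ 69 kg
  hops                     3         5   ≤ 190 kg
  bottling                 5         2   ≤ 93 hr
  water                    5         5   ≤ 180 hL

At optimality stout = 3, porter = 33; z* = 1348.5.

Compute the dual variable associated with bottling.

Check each constraint at x*: malt 69/69 (tight); hops 174/190 (slack 16); bottling 81/93 (slack 12); water 180/180 (tight).
By complementary slackness, y = 0 for the non-binding constraints.
The binding rows give the dual system: 1·y_malt + 5·y_water = 31.5 and 2·y_malt + 5·y_water = 38.
This yields shadow prices y_malt = 6.5, y_water = 5.
Shadow price of bottling = 0.

0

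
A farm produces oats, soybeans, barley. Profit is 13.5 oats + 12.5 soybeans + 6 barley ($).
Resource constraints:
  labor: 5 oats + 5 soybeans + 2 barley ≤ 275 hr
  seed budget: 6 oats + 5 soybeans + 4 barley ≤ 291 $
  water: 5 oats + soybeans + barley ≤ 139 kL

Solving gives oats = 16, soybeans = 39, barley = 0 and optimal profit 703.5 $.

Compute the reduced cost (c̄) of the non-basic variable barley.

-1

Binding: labor and seed budget. Non-binding: water (20 unused).
Slack constraints have shadow price 0 (complementary slackness).
The binding rows give the dual system: 5·y_labor + 6·y_seed budget = 13.5 and 5·y_labor + 5·y_seed budget = 12.5.
Solving: y_labor = 1.5, y_seed budget = 1.
Reduced cost of barley: c₃ − yᵀa₃ = 6 − (1.5·2 + 1·4) = 6 − 7 = -1.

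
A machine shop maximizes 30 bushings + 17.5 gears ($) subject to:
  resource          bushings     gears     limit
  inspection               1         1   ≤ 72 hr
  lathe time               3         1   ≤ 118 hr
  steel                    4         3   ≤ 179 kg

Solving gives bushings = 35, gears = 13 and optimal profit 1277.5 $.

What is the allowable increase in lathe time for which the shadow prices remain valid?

Binding constraints: lathe time, steel. The basis is B = [[3,1],[4,3]] with det 5.
Per unit increase in lathe time, x* moves by d = (0.6, -0.8).
The basis stays optimal until gears reaches 0; allowable increase = 16.25 hr.

16.25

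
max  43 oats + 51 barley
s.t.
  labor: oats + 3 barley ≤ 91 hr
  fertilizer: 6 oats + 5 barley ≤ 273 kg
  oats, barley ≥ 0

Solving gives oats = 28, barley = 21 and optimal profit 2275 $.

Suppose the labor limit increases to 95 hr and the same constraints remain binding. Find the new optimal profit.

2303

At the optimum: labor uses 91 of 91 (binding); fertilizer uses 273 of 273 (binding).
The binding rows give the dual system: 1·y_labor + 6·y_fertilizer = 43 and 3·y_labor + 5·y_fertilizer = 51.
→ y_labor = 7 and y_fertilizer = 6.
Δz = y_labor·Δb = 7 × (4) = 28, so new z* = 2275 + 28 = 2303.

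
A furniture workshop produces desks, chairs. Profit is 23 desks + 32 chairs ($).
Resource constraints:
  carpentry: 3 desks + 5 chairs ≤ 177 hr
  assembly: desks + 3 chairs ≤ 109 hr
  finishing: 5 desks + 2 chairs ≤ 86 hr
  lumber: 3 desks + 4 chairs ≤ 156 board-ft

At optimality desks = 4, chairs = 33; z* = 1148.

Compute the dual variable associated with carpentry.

Check each constraint at x*: carpentry 177/177 (tight); assembly 103/109 (slack 6); finishing 86/86 (tight); lumber 144/156 (slack 12).
Since assembly, lumber are not tight, their duals are 0.
From A_Bᵀ y = c: 3·y_carpentry + 5·y_finishing = 23; 5·y_carpentry + 2·y_finishing = 32.
→ y_carpentry = 6 and y_finishing = 1.
Shadow price of carpentry = 6.

6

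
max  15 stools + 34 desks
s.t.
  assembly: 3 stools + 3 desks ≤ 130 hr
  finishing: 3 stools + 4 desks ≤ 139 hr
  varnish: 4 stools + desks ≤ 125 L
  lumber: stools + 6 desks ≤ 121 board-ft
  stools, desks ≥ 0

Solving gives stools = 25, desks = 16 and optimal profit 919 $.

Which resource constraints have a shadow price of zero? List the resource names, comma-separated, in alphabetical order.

assembly, varnish

assembly: 123/130 (slack 7)
finishing: 139/139 (binding)
varnish: 116/125 (slack 9)
lumber: 121/121 (binding)
By complementary slackness, a constraint with positive slack has shadow price 0 → assembly, varnish.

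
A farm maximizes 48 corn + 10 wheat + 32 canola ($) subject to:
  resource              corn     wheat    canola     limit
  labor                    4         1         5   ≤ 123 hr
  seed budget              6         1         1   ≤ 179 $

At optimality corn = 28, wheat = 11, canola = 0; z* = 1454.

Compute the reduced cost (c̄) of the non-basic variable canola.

-2

Check each constraint at x*: labor 123/123 (tight); seed budget 179/179 (tight).
From A_Bᵀ y = c: 4·y_labor + 6·y_seed budget = 48; 1·y_labor + 1·y_seed budget = 10.
→ y_labor = 6 and y_seed budget = 4.
Reduced cost of canola: c₃ − yᵀa₃ = 32 − (6·5 + 4·1) = 32 − 34 = -2.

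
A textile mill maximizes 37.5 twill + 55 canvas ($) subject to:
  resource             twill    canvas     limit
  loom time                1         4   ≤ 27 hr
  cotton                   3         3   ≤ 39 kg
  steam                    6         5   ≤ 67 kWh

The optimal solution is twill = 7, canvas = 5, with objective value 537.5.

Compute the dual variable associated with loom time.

7.5

Binding: loom time and steam. Non-binding: cotton (3 unused).
By complementary slackness, y = 0 for the non-binding constraint.
The binding rows give the dual system: 1·y_loom time + 6·y_steam = 37.5 and 4·y_loom time + 5·y_steam = 55.
Solving: y_loom time = 7.5, y_steam = 5.
Shadow price of loom time = 7.5.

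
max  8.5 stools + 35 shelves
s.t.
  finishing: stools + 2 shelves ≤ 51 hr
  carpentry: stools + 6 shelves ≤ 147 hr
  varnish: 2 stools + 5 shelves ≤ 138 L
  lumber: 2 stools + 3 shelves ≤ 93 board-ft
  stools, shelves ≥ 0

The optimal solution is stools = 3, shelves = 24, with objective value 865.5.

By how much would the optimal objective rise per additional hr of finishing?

Binding: finishing and carpentry. Non-binding: varnish (12 unused), lumber (15 unused).
By complementary slackness, y = 0 for the non-binding constraints.
Dual feasibility on the basic columns requires 1·y_finishing + 1·y_carpentry = 8.5, 2·y_finishing + 6·y_carpentry = 35.
→ y_finishing = 4 and y_carpentry = 4.5.
Shadow price of finishing = 4.

4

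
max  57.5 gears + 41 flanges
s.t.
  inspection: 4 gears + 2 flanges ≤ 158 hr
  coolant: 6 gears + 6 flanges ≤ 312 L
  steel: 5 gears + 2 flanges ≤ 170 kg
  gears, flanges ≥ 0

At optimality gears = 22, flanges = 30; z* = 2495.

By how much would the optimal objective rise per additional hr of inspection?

0

Check each constraint at x*: inspection 148/158 (slack 10); coolant 312/312 (tight); steel 170/170 (tight).
Slack constraints have shadow price 0 (complementary slackness).
Dual feasibility on the basic columns requires 6·y_coolant + 5·y_steel = 57.5, 6·y_coolant + 2·y_steel = 41.
→ y_coolant = 5 and y_steel = 5.5.
Shadow price of inspection = 0.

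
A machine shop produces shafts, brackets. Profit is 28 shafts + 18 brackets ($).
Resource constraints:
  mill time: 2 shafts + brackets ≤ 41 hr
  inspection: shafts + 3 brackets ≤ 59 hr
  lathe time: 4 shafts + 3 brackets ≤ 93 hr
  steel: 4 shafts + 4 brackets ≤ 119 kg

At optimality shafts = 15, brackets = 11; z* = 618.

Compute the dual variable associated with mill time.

Binding: mill time and lathe time. Non-binding: inspection (11 unused), steel (15 unused).
Since inspection, steel are not tight, their duals are 0.
Dual feasibility on the basic columns requires 2·y_mill time + 4·y_lathe time = 28, 1·y_mill time + 3·y_lathe time = 18.
Solving: y_mill time = 6, y_lathe time = 4.
Shadow price of mill time = 6.

6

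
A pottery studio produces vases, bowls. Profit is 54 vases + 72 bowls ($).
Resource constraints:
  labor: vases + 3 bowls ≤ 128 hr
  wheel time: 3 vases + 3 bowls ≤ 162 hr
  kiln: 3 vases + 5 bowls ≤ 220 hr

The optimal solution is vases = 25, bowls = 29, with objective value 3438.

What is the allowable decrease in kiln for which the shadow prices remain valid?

Binding constraints: wheel time, kiln. The basis is B = [[3,3],[3,5]] with det 6.
Per unit decrease in kiln, x* moves by d = (0.5, -0.5).
The basis stays optimal until bowls reaches 0; allowable decrease = 58 hr.

58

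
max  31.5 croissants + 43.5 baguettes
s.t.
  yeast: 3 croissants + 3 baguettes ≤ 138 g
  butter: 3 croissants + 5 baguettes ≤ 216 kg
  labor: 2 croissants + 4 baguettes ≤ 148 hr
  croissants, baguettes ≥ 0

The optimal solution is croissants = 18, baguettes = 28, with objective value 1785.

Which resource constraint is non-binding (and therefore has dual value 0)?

butter

yeast: 138/138 (binding)
butter: 194/216 (slack 22)
labor: 148/148 (binding)
By complementary slackness, a constraint with positive slack has shadow price 0 → butter.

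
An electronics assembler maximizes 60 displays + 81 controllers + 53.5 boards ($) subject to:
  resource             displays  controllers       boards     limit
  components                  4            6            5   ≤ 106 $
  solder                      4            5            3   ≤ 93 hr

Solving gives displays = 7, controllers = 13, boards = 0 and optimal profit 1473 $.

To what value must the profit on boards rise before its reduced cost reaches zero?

Check each constraint at x*: components 106/106 (tight); solder 93/93 (tight).
From A_Bᵀ y = c: 4·y_components + 4·y_solder = 60; 6·y_components + 5·y_solder = 81.
→ y_components = 6 and y_solder = 9.
boards enters the basis when its profit ≥ yᵀa₃ = 6·5 + 9·3 = 57.

57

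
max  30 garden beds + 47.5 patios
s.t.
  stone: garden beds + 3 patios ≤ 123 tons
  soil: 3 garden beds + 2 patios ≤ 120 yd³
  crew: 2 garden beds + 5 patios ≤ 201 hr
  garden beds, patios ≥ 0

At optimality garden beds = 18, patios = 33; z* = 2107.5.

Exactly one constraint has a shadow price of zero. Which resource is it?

stone

stone: 117/123 (slack 6)
soil: 120/120 (binding)
crew: 201/201 (binding)
By complementary slackness, a constraint with positive slack has shadow price 0 → stone.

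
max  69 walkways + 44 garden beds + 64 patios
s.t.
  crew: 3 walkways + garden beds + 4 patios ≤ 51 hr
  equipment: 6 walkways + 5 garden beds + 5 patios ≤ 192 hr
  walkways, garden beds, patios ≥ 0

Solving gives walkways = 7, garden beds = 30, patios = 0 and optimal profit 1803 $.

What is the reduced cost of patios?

Both crew and equipment are binding at x*.
The binding rows give the dual system: 3·y_crew + 6·y_equipment = 69 and 1·y_crew + 5·y_equipment = 44.
This yields shadow prices y_crew = 9, y_equipment = 7.
Reduced cost of patios: c₃ − yᵀa₃ = 64 − (9·4 + 7·5) = 64 − 71 = -7.

-7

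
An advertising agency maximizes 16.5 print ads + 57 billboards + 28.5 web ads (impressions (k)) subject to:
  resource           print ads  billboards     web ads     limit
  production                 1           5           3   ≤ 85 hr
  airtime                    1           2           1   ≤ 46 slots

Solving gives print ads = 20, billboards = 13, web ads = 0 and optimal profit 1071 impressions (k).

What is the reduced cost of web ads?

-4

Both production and airtime are binding at x*.
From A_Bᵀ y = c: 1·y_production + 1·y_airtime = 16.5; 5·y_production + 2·y_airtime = 57.
→ y_production = 8 and y_airtime = 8.5.
Reduced cost of web ads: c₃ − yᵀa₃ = 28.5 − (8·3 + 8.5·1) = 28.5 − 32.5 = -4.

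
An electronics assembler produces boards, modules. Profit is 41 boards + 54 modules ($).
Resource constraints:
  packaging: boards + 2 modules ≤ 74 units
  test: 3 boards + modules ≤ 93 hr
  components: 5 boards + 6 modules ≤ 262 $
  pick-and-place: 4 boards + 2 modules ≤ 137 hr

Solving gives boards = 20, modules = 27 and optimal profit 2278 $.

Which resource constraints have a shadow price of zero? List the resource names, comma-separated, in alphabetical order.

packaging: 74/74 (binding)
test: 87/93 (slack 6)
components: 262/262 (binding)
pick-and-place: 134/137 (slack 3)
By complementary slackness, a constraint with positive slack has shadow price 0 → pick-and-place, test.

pick-and-place, test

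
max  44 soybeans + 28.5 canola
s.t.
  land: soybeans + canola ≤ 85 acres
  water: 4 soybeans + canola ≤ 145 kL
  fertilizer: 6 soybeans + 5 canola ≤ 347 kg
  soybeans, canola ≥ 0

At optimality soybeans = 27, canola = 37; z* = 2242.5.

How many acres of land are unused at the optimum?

21

land used = 1·27 + 1·37 = 64; slack = 85 − 64 = 21.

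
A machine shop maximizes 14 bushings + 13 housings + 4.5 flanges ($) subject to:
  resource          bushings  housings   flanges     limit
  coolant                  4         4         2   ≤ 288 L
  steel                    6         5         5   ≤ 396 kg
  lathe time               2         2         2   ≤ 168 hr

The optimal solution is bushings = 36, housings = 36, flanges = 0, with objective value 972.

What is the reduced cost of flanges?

Binding: coolant and steel. Non-binding: lathe time (24 unused).
By complementary slackness, y = 0 for the non-binding constraint.
From A_Bᵀ y = c: 4·y_coolant + 6·y_steel = 14; 4·y_coolant + 5·y_steel = 13.
This yields shadow prices y_coolant = 2, y_steel = 1.
Reduced cost of flanges: c₃ − yᵀa₃ = 4.5 − (2·2 + 1·5) = 4.5 − 9 = -4.5.

-4.5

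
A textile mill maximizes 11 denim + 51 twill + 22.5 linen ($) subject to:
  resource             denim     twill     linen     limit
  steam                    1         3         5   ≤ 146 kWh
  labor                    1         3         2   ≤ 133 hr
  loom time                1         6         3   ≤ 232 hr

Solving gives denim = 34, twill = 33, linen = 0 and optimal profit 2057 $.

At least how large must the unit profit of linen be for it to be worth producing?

28

Check each constraint at x*: steam 133/146 (slack 13); labor 133/133 (tight); loom time 232/232 (tight).
By complementary slackness, y = 0 for the non-binding constraint.
Dual feasibility on the basic columns requires 1·y_labor + 1·y_loom time = 11, 3·y_labor + 6·y_loom time = 51.
Solving: y_labor = 5, y_loom time = 6.
linen enters the basis when its profit ≥ yᵀa₃ = 5·2 + 6·3 = 28.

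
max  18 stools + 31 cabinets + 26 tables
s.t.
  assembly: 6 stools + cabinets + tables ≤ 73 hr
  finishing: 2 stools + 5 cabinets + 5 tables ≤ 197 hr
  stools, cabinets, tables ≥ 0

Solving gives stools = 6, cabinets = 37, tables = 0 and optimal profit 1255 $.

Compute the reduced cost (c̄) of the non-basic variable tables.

-5

Both assembly and finishing are binding at x*.
From A_Bᵀ y = c: 6·y_assembly + 2·y_finishing = 18; 1·y_assembly + 5·y_finishing = 31.
This yields shadow prices y_assembly = 1, y_finishing = 6.
Reduced cost of tables: c₃ − yᵀa₃ = 26 − (1·1 + 6·5) = 26 − 31 = -5.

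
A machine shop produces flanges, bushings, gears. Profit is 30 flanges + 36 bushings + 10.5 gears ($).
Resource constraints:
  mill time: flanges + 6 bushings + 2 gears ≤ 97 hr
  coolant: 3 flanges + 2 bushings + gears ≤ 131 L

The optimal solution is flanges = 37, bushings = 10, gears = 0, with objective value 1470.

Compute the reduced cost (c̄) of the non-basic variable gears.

At the optimum: mill time uses 97 of 97 (binding); coolant uses 131 of 131 (binding).
From A_Bᵀ y = c: 1·y_mill time + 3·y_coolant = 30; 6·y_mill time + 2·y_coolant = 36.
→ y_mill time = 3 and y_coolant = 9.
Reduced cost of gears: c₃ − yᵀa₃ = 10.5 − (3·2 + 9·1) = 10.5 − 15 = -4.5.

-4.5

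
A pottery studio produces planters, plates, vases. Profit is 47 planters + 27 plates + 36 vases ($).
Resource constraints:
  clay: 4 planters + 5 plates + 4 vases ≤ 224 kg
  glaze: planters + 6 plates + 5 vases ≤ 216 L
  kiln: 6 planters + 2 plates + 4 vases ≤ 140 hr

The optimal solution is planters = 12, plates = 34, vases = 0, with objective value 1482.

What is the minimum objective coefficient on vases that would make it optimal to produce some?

40

Check each constraint at x*: clay 218/224 (slack 6); glaze 216/216 (tight); kiln 140/140 (tight).
Slack constraints have shadow price 0 (complementary slackness).
The binding rows give the dual system: 1·y_glaze + 6·y_kiln = 47 and 6·y_glaze + 2·y_kiln = 27.
→ y_glaze = 2 and y_kiln = 7.5.
vases enters the basis when its profit ≥ yᵀa₃ = 2·5 + 7.5·4 = 40.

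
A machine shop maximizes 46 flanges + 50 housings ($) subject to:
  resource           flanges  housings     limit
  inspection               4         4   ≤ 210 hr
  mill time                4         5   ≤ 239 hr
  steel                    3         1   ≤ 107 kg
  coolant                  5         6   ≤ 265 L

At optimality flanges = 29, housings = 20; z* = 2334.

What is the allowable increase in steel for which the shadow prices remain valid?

45.5

Binding constraints: steel, coolant. The basis is B = [[3,1],[5,6]] with det 13.
Per unit increase in steel, x* moves by d = (0.4615, -0.3846).
The basis stays optimal until inspection becomes binding; allowable increase = 45.5 kg.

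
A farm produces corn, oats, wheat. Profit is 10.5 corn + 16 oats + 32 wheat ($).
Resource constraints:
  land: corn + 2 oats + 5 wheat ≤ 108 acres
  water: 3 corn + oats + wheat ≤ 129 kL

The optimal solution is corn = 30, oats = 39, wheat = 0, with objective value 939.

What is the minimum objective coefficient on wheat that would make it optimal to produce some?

At the optimum: land uses 108 of 108 (binding); water uses 129 of 129 (binding).
From A_Bᵀ y = c: 1·y_land + 3·y_water = 10.5; 2·y_land + 1·y_water = 16.
Solving: y_land = 7.5, y_water = 1.
wheat enters the basis when its profit ≥ yᵀa₃ = 7.5·5 + 1·1 = 38.5.

38.5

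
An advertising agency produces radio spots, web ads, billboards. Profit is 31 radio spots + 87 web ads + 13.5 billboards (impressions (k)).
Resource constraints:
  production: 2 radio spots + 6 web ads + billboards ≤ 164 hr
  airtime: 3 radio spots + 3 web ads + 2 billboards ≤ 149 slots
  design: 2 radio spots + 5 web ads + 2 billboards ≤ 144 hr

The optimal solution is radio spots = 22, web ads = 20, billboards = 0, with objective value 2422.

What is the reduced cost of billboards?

-8

At the optimum: production uses 164 of 164 (binding); airtime uses 126 of 149 (slack = 23); design uses 144 of 144 (binding).
By complementary slackness, y = 0 for the non-binding constraint.
The binding rows give the dual system: 2·y_production + 2·y_design = 31 and 6·y_production + 5·y_design = 87.
This yields shadow prices y_production = 9.5, y_design = 6.
Reduced cost of billboards: c₃ − yᵀa₃ = 13.5 − (9.5·1 + 6·2) = 13.5 − 21.5 = -8.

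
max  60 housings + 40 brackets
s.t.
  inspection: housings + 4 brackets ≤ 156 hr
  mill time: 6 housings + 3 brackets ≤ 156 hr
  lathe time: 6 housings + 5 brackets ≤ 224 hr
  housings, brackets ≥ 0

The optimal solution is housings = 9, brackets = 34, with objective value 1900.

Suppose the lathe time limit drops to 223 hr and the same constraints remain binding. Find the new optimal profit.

At the optimum: inspection uses 145 of 156 (slack = 11); mill time uses 156 of 156 (binding); lathe time uses 224 of 224 (binding).
Since inspection is not tight, its dual is 0.
Dual feasibility on the basic columns requires 6·y_mill time + 6·y_lathe time = 60, 3·y_mill time + 5·y_lathe time = 40.
This yields shadow prices y_mill time = 5, y_lathe time = 5.
Δz = y_lathe time·Δb = 5 × (-1) = -5, so new z* = 1900 − 5 = 1895.

1895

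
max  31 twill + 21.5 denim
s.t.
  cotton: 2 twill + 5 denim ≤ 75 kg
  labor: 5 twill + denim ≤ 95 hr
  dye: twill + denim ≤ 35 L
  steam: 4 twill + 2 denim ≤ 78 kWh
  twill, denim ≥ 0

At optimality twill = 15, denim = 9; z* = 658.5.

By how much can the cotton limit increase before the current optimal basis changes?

88

Binding constraints: cotton, steam. The basis is B = [[2,5],[4,2]] with det -16.
Per unit increase in cotton, x* moves by d = (-0.125, 0.25).
The basis stays optimal until dye becomes binding; allowable increase = 88 kg.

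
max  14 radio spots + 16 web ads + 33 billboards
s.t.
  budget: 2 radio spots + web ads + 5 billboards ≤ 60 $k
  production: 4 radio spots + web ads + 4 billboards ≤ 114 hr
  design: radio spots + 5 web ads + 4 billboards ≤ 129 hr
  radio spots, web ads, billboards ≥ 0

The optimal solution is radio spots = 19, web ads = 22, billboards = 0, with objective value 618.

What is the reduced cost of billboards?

Check each constraint at x*: budget 60/60 (tight); production 98/114 (slack 16); design 129/129 (tight).
Since production is not tight, its dual is 0.
The binding rows give the dual system: 2·y_budget + 1·y_design = 14 and 1·y_budget + 5·y_design = 16.
This yields shadow prices y_budget = 6, y_design = 2.
Reduced cost of billboards: c₃ − yᵀa₃ = 33 − (6·5 + 2·4) = 33 − 38 = -5.

-5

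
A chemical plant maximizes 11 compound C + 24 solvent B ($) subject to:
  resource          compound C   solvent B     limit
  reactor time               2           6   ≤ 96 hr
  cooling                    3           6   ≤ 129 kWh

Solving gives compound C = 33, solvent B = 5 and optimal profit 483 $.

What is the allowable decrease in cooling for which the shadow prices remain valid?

Binding constraints: reactor time, cooling. The basis is B = [[2,6],[3,6]] with det -6.
Per unit decrease in cooling, x* moves by d = (-1, 0.3333).
The basis stays optimal until compound C reaches 0; allowable decrease = 33 kWh.

33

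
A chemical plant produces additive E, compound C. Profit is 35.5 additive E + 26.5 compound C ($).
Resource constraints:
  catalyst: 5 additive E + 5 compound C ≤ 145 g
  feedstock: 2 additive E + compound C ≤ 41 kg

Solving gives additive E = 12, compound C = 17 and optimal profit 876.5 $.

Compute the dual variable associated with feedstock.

At the optimum: catalyst uses 145 of 145 (binding); feedstock uses 41 of 41 (binding).
The binding rows give the dual system: 5·y_catalyst + 2·y_feedstock = 35.5 and 5·y_catalyst + 1·y_feedstock = 26.5.
Solving: y_catalyst = 3.5, y_feedstock = 9.
Shadow price of feedstock = 9.

9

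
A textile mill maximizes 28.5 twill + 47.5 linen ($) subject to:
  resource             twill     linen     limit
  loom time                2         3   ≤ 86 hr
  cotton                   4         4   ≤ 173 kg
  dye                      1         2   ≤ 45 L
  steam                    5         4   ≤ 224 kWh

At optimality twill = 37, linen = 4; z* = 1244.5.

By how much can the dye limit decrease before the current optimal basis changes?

Binding constraints: loom time, dye. The basis is B = [[2,3],[1,2]] with det 1.
Per unit decrease in dye, x* moves by d = (3, -2).
The basis stays optimal until linen reaches 0; allowable decrease = 2 L.

2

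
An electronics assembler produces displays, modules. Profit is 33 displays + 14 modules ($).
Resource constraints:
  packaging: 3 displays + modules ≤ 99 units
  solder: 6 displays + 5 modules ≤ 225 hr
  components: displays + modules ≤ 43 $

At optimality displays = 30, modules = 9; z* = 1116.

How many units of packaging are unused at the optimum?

0

packaging used = 3·30 + 1·9 = 99; slack = 99 − 99 = 0.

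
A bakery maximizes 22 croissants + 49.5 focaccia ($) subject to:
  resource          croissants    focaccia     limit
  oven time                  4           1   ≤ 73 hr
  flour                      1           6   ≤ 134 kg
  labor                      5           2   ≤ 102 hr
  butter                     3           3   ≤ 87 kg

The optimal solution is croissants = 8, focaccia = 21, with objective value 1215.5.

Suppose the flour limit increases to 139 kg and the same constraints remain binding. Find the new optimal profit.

At the optimum: oven time uses 53 of 73 (slack = 20); flour uses 134 of 134 (binding); labor uses 82 of 102 (slack = 20); butter uses 87 of 87 (binding).
Slack constraints have shadow price 0 (complementary slackness).
From A_Bᵀ y = c: 1·y_flour + 3·y_butter = 22; 6·y_flour + 3·y_butter = 49.5.
→ y_flour = 5.5 and y_butter = 5.5.
Δz = y_flour·Δb = 5.5 × (5) = 27.5, so new z* = 1215.5 + 27.5 = 1243.

1243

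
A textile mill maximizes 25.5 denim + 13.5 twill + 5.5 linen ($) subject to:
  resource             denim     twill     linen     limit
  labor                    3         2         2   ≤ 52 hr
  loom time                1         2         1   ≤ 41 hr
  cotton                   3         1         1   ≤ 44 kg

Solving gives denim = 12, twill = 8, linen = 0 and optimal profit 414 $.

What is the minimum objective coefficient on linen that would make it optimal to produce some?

At the optimum: labor uses 52 of 52 (binding); loom time uses 28 of 41 (slack = 13); cotton uses 44 of 44 (binding).
Since loom time is not tight, its dual is 0.
From A_Bᵀ y = c: 3·y_labor + 3·y_cotton = 25.5; 2·y_labor + 1·y_cotton = 13.5.
→ y_labor = 5 and y_cotton = 3.5.
linen enters the basis when its profit ≥ yᵀa₃ = 5·2 + 3.5·1 = 13.5.

13.5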